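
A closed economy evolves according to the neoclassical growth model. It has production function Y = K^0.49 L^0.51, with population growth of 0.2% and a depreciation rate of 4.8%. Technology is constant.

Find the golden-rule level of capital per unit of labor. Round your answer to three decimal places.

k_gold ≈ 87.817

The golden rule sets f'(k) = n + δ, i.e. α·k^(α−1) = n + δ.
So k^(1−α) = α / (n + δ) = 0.49 / 0.050 = 9.8000.
k_gold = 9.8000^(1/0.51) ≈ 87.8174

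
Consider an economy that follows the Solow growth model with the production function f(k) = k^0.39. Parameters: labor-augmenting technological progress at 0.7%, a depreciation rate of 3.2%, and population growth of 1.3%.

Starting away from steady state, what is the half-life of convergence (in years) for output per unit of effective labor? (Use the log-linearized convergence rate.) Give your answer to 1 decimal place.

Near the steady state the convergence rate is λ = (1 − α)(n + g + δ).
λ = (1 − 0.39) × 0.052 = 0.61 × 0.052 = 0.03172
Half-life = ln 2 / λ = 0.6931 / 0.03172 ≈ 21.85 years

t_½ ≈ 21.9 years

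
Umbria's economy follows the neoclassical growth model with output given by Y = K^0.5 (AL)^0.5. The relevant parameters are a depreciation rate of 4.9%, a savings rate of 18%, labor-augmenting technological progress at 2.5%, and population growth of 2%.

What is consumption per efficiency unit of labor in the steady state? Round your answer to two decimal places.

c* ≈ 1.57

Steady state requires s·f(k) = (n + g + δ)·k, i.e. s·k^α = (n + g + δ)·k.
Dividing both sides by k: k^(1−α) = s / (n + g + δ).
k^0.5 = 0.18 / (0.020 + 0.025 + 0.049) = 0.18 / 0.094 = 1.9149
k* = 1.9149^(1/0.5) ≈ 3.6668
y* = (k*)^α = 3.6668^0.5 ≈ 1.9149
c* = (1 − s)·y* = (1 − 0.18) × 1.9149 ≈ 1.5702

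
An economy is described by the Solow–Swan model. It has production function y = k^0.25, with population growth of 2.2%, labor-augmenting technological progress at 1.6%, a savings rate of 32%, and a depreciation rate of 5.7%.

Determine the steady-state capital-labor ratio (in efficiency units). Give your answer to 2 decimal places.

In steady state, investment equals break-even investment: s·k^α = (n + g + δ)·k.
Rearranging, k^(1−α) = s / (n + g + δ).
k^0.75 = 0.32 / (0.022 + 0.016 + 0.057) = 0.32 / 0.095 = 3.3684
k* = 3.3684^(1/0.75) ≈ 5.0493

k* ≈ 5.05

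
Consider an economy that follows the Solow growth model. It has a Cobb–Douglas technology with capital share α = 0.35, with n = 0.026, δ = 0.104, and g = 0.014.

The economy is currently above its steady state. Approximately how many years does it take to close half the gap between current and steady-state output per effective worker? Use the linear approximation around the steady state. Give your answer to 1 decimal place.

about 7.4 years

Near the steady state the convergence rate is λ = (1 − α)(n + g + δ).
λ = (1 − 0.35) × 0.144 = 0.65 × 0.144 = 0.0936
Half-life = ln 2 / λ = 0.6931 / 0.0936 ≈ 7.40 years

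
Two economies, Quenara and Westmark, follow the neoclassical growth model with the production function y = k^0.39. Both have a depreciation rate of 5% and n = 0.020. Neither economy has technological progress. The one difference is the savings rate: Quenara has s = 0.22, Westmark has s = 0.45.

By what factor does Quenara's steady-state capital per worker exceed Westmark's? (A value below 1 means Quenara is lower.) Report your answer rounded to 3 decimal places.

k*_Q / k*_W ≈ 0.309

Steady-state k* = [s/(n + δ)]^(1/(1−α)), so the ratio is [ (s_Q/(n + δ)_Q) / (s_W/(n + δ)_W) ]^1.6393.
s_Q/(n + δ)_Q = 0.22/0.070 = 3.1429; s_W/(n + δ)_W = 0.45/0.070 = 6.4286.
Ratio = (3.1429/6.4286)^1.6393 = 0.4889^1.6393 ≈ 0.3094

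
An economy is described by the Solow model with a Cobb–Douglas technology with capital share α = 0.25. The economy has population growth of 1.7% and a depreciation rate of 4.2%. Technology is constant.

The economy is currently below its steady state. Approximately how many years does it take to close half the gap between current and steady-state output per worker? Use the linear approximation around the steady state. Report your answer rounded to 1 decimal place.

about 15.7 years

Near the steady state the convergence rate is λ = (1 − α)(n + δ).
λ = (1 − 0.25) × 0.059 = 0.75 × 0.059 = 0.04425
Half-life = ln 2 / λ = 0.6931 / 0.04425 ≈ 15.66 years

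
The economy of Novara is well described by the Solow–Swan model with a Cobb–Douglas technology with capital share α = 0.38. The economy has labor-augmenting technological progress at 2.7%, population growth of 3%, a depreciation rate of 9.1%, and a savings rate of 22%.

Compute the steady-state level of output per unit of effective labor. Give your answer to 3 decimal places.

In steady state, investment equals break-even investment: s·k^α = (n + g + δ)·k.
Dividing both sides by k: k^(1−α) = s / (n + g + δ).
k^0.62 = 0.22 / (0.030 + 0.027 + 0.091) = 0.22 / 0.148 = 1.4865
k* = 1.4865^(1/0.62) ≈ 1.8953
y* = (k*)^α = 1.8953^0.38 ≈ 1.2750

y* = 1.275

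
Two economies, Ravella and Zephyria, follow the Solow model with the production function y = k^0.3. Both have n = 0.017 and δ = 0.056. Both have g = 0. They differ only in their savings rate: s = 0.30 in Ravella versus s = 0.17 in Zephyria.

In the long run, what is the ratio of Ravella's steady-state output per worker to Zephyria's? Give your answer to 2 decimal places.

y*_R / y*_Z ≈ 1.28

Steady-state y* = [s/(n + δ)]^(α/(1−α)), so the ratio is [ (s_R/(n + δ)_R) / (s_Z/(n + δ)_Z) ]^0.4286.
s_R/(n + δ)_R = 0.30/0.073 = 4.1096; s_Z/(n + δ)_Z = 0.17/0.073 = 2.3288.
Ratio = (4.1096/2.3288)^0.4286 = 1.7647^0.4286 ≈ 1.2756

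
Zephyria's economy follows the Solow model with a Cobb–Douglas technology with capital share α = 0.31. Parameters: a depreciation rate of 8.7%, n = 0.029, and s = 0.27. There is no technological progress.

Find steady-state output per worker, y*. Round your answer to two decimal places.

y* ≈ 1.46

At the steady state, Δk = 0, so s·k^α = (n + δ)·k.
Dividing both sides by k: k^(1−α) = s / (n + δ).
k^0.69 = 0.27 / (0.029 + 0.087) = 0.27 / 0.116 = 2.3276
k* = 2.3276^(1/0.69) ≈ 3.4021
y* = (k*)^α = 3.4021^0.31 ≈ 1.4616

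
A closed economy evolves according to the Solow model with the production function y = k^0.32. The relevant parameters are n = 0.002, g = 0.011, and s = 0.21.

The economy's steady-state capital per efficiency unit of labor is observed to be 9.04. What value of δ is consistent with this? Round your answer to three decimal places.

δ ≈ 0.034

Steady state requires s·f(k) = (n + g + δ)·k, i.e. s·k^α = (n + g + δ)·k.
So s / (n + g + δ) = (k*)^(1−α) = 9.04^0.68 = 4.4688.
Therefore n + g + δ = s / 4.4688 = 0.21 / 4.4688 = 0.0470, so δ = 0.0470 − 0.013 = 0.0340.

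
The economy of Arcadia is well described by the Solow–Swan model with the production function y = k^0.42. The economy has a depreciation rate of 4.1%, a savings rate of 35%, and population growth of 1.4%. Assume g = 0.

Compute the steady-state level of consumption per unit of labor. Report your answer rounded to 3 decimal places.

c* ≈ 2.483

At the steady state, Δk = 0, so s·k^α = (n + δ)·k.
Dividing both sides by k: k^(1−α) = s / (n + δ).
k^0.58 = 0.35 / (0.014 + 0.041) = 0.35 / 0.055 = 6.3636
k* = 6.3636^(1/0.58) ≈ 24.3049
y* = (k*)^α = 24.3049^0.42 ≈ 3.8194
c* = (1 − s)·y* = (1 − 0.35) × 3.8194 ≈ 2.4826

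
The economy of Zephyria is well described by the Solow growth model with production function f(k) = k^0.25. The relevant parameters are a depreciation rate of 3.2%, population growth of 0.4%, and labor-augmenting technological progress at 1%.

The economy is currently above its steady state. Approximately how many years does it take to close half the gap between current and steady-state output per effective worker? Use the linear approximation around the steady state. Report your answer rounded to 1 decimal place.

Near the steady state the convergence rate is λ = (1 − α)(n + g + δ).
λ = (1 − 0.25) × 0.046 = 0.75 × 0.046 = 0.0345
Half-life = ln 2 / λ = 0.6931 / 0.0345 ≈ 20.09 years

half-life ≈ 20.1 years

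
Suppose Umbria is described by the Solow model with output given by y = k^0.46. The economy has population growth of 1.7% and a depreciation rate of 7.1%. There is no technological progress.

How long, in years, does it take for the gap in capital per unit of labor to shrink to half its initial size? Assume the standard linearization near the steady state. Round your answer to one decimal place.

Near the steady state the convergence rate is λ = (1 − α)(n + δ).
λ = (1 − 0.46) × 0.088 = 0.54 × 0.088 = 0.04752
Half-life = ln 2 / λ = 0.6931 / 0.04752 ≈ 14.59 years

t_½ ≈ 14.6 years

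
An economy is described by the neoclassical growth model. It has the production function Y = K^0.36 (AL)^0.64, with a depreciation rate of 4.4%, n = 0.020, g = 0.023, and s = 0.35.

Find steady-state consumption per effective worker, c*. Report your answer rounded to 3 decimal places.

c* ≈ 1.422

Steady state requires s·f(k) = (n + g + δ)·k, i.e. s·k^α = (n + g + δ)·k.
Dividing both sides by k: k^(1−α) = s / (n + g + δ).
k^0.64 = 0.35 / (0.020 + 0.023 + 0.044) = 0.35 / 0.087 = 4.0230
k* = 4.0230^(1/0.64) ≈ 8.8026
y* = (k*)^α = 8.8026^0.36 ≈ 2.1881
c* = (1 − s)·y* = (1 − 0.35) × 2.1881 ≈ 1.4223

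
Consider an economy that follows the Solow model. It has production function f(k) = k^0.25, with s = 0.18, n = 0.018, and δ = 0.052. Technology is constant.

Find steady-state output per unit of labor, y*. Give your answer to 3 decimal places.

Steady state requires s·f(k) = (n + δ)·k, i.e. s·k^α = (n + δ)·k.
Dividing both sides by k: k^(1−α) = s / (n + δ).
k^0.75 = 0.18 / (0.018 + 0.052) = 0.18 / 0.070 = 2.5714
k* = 2.5714^(1/0.75) ≈ 3.5228
y* = (k*)^α = 3.5228^0.25 ≈ 1.3700

y* ≈ 1.370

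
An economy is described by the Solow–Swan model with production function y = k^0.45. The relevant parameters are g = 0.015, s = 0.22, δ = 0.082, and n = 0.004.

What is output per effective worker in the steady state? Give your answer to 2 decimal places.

Steady state requires s·f(k) = (n + g + δ)·k, i.e. s·k^α = (n + g + δ)·k.
Rearranging, k^(1−α) = s / (n + g + δ).
k^0.55 = 0.22 / (0.004 + 0.015 + 0.082) = 0.22 / 0.101 = 2.1782
k* = 2.1782^(1/0.55) ≈ 4.1183
y* = (k*)^α = 4.1183^0.45 ≈ 1.8907

y* ≈ 1.89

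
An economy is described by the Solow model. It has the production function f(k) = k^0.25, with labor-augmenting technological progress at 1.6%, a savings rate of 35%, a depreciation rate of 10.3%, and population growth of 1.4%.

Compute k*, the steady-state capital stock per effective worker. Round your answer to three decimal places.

k* ≈ 3.633

Steady state requires s·f(k) = (n + g + δ)·k, i.e. s·k^α = (n + g + δ)·k.
Dividing both sides by k: k^(1−α) = s / (n + g + δ).
k^0.75 = 0.35 / (0.014 + 0.016 + 0.103) = 0.35 / 0.133 = 2.6316
k* = 2.6316^(1/0.75) ≈ 3.6332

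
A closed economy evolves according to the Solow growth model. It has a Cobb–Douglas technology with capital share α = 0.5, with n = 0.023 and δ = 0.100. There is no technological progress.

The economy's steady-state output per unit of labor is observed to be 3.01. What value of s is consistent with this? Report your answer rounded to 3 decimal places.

At the steady state, Δk = 0, so s·k^α = (n + δ)·k.
Since y* = [s/(n + δ)]^(α/(1−α)), we have s/(n + δ) = (y*)^((1−α)/α) = 3.01^1 = 3.0100.
Therefore s = 3.0100 × (n + δ) = 3.0100 × 0.123 = 0.3702.

s ≈ 0.370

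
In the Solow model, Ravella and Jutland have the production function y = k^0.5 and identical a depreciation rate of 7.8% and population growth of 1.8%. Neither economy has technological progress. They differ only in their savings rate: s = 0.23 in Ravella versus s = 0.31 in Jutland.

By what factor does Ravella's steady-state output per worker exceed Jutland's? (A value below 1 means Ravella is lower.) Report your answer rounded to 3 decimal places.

Steady-state y* = [s/(n + δ)]^(α/(1−α)), so the ratio is [ (s_R/(n + δ)_R) / (s_J/(n + δ)_J) ]^1.
s_R/(n + δ)_R = 0.23/0.096 = 2.3958; s_J/(n + δ)_J = 0.31/0.096 = 3.2292.
Ratio = (2.3958/3.2292)^1 = 0.7419^1 ≈ 0.7419

ratio ≈ 0.742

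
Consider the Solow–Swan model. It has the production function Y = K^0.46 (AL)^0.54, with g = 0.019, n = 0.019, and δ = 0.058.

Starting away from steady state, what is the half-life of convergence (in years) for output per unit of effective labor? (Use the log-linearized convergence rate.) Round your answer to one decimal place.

Near the steady state the convergence rate is λ = (1 − α)(n + g + δ).
λ = (1 − 0.46) × 0.096 = 0.54 × 0.096 = 0.05184
Half-life = ln 2 / λ = 0.6931 / 0.05184 ≈ 13.37 years

about 13.4 years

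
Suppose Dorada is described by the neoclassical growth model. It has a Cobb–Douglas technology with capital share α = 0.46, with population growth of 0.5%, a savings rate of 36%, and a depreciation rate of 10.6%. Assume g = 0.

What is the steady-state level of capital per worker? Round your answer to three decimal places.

In steady state, investment equals break-even investment: s·k^α = (n + δ)·k.
Rearranging, k^(1−α) = s / (n + δ).
k^0.54 = 0.36 / (0.005 + 0.106) = 0.36 / 0.111 = 3.2432
k* = 3.2432^(1/0.54) ≈ 8.8358

k* = 8.836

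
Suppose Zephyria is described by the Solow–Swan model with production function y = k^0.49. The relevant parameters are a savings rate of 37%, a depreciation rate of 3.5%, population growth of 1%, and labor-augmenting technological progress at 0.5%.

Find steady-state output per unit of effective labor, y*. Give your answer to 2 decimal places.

In steady state, investment equals break-even investment: s·k^α = (n + g + δ)·k.
Dividing both sides by k: k^(1−α) = s / (n + g + δ).
k^0.51 = 0.37 / (0.010 + 0.005 + 0.035) = 0.37 / 0.050 = 7.4000
k* = 7.4000^(1/0.51) ≈ 50.6263
y* = (k*)^α = 50.6263^0.49 ≈ 6.8414

y* = 6.84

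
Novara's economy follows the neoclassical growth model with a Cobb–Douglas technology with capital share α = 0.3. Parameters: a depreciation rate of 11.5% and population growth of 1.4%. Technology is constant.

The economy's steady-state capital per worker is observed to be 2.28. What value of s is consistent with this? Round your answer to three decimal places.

In steady state, investment equals break-even investment: s·k^α = (n + δ)·k.
So s / (n + δ) = (k*)^(1−α) = 2.28^0.7 = 1.7806.
Therefore s = 1.7806 × (n + δ) = 1.7806 × 0.129 = 0.2297.

s ≈ 0.230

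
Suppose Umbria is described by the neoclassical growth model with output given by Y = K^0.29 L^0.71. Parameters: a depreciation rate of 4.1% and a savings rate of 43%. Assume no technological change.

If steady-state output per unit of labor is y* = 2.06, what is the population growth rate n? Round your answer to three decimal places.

Steady state requires s·f(k) = (n + δ)·k, i.e. s·k^α = (n + δ)·k.
Since y* = [s/(n + δ)]^(α/(1−α)), we have s/(n + δ) = (y*)^((1−α)/α) = 2.06^2.4483 = 5.8673.
Therefore n + δ = s / 5.8673 = 0.43 / 5.8673 = 0.0733, so n = 0.0733 − 0.041 = 0.0323.

n ≈ 0.032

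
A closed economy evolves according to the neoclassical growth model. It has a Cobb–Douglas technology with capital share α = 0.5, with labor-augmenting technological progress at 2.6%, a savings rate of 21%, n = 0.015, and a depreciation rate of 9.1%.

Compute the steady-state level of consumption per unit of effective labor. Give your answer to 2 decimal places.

c* = 1.26

Steady state requires s·f(k) = (n + g + δ)·k, i.e. s·k^α = (n + g + δ)·k.
Rearranging, k^(1−α) = s / (n + g + δ).
k^0.5 = 0.21 / (0.015 + 0.026 + 0.091) = 0.21 / 0.132 = 1.5909
k* = 1.5909^(1/0.5) ≈ 2.5310
y* = (k*)^α = 2.5310^0.5 ≈ 1.5909
c* = (1 − s)·y* = (1 − 0.21) × 1.5909 ≈ 1.2568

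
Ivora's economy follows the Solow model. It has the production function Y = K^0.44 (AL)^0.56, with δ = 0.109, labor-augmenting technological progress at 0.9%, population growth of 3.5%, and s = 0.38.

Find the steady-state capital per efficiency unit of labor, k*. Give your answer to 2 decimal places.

At the steady state, Δk = 0, so s·k^α = (n + g + δ)·k.
Dividing both sides by k: k^(1−α) = s / (n + g + δ).
k^0.56 = 0.38 / (0.035 + 0.009 + 0.109) = 0.38 / 0.153 = 2.4837
k* = 2.4837^(1/0.56) ≈ 5.0761

k* = 5.08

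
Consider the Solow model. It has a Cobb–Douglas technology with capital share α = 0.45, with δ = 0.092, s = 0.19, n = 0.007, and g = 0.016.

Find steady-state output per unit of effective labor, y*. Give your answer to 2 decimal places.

Steady state requires s·f(k) = (n + g + δ)·k, i.e. s·k^α = (n + g + δ)·k.
Rearranging, k^(1−α) = s / (n + g + δ).
k^0.55 = 0.19 / (0.007 + 0.016 + 0.092) = 0.19 / 0.115 = 1.6522
k* = 1.6522^(1/0.55) ≈ 2.4916
y* = (k*)^α = 2.4916^0.45 ≈ 1.5080

y* = 1.51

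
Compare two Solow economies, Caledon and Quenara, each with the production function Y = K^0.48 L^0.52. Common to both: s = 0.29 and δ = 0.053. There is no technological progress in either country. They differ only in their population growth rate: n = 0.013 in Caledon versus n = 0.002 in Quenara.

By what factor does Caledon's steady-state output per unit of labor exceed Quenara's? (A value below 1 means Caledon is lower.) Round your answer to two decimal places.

Steady-state y* = [s/(n + δ)]^(α/(1−α)), so the ratio is [ (s_C/(n + δ)_C) / (s_Q/(n + δ)_Q) ]^0.9231.
s_C/(n + δ)_C = 0.29/0.066 = 4.3939; s_Q/(n + δ)_Q = 0.29/0.055 = 5.2727.
Ratio = (4.3939/5.2727)^0.9231 = 0.8333^0.9231 ≈ 0.8451

y*_C / y*_Q ≈ 0.85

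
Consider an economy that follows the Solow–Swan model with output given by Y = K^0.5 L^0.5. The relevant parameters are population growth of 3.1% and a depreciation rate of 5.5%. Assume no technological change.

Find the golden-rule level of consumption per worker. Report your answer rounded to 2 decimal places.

At the golden rule, f'(k) = n + δ, so α·k^(α−1) = n + δ and k_gold = (α/(n + δ))^(1/(1−α)).
k_gold = (0.5/0.086)^(1/0.5) = 5.8140^2 ≈ 33.8026
c_gold = f(k_gold) − (n + δ)·k_gold = 5.8140 − 0.086×33.8026 ≈ 2.9070

c_gold ≈ 2.91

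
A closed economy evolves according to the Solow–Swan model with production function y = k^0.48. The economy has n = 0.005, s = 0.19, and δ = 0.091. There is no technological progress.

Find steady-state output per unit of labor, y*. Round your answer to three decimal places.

Steady state requires s·f(k) = (n + δ)·k, i.e. s·k^α = (n + δ)·k.
Rearranging, k^(1−α) = s / (n + δ).
k^0.52 = 0.19 / (0.005 + 0.091) = 0.19 / 0.096 = 1.9792
k* = 1.9792^(1/0.52) ≈ 3.7168
y* = (k*)^α = 3.7168^0.48 ≈ 1.8779

y* = 1.878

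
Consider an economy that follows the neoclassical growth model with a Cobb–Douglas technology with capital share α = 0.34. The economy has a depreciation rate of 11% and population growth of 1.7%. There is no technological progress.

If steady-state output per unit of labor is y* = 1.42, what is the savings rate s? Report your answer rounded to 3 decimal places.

s ≈ 0.251

Steady state requires s·f(k) = (n + δ)·k, i.e. s·k^α = (n + δ)·k.
Since y* = [s/(n + δ)]^(α/(1−α)), we have s/(n + δ) = (y*)^((1−α)/α) = 1.42^1.9412 = 1.9753.
Therefore s = 1.9753 × (n + δ) = 1.9753 × 0.127 = 0.2509.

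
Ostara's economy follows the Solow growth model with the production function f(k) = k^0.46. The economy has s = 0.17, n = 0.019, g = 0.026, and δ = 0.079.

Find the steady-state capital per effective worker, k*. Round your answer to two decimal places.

k* ≈ 1.79

In steady state, investment equals break-even investment: s·k^α = (n + g + δ)·k.
Rearranging, k^(1−α) = s / (n + g + δ).
k^0.54 = 0.17 / (0.019 + 0.026 + 0.079) = 0.17 / 0.124 = 1.3710
k* = 1.3710^(1/0.54) ≈ 1.7938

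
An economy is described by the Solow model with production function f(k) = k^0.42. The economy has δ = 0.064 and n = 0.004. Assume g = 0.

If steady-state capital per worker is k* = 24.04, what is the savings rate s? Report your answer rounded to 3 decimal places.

s ≈ 0.430

Steady state requires s·f(k) = (n + δ)·k, i.e. s·k^α = (n + δ)·k.
So s / (n + δ) = (k*)^(1−α) = 24.04^0.58 = 6.3233.
Therefore s = 6.3233 × (n + δ) = 6.3233 × 0.068 = 0.4300.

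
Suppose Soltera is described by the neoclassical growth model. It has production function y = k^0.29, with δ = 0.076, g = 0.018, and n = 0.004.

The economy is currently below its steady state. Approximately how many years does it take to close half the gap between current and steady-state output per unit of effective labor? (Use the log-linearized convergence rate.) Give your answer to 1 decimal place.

half-life ≈ 10.0 years

Near the steady state the convergence rate is λ = (1 − α)(n + g + δ).
λ = (1 − 0.29) × 0.098 = 0.71 × 0.098 = 0.06958
Half-life = ln 2 / λ = 0.6931 / 0.06958 ≈ 9.96 years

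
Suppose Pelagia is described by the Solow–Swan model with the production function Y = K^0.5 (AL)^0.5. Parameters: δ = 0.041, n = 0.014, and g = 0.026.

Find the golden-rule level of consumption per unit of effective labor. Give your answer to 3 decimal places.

c_gold ≈ 3.086

At the golden rule, f'(k) = n + g + δ, so α·k^(α−1) = n + g + δ and k_gold = (α/(n + g + δ))^(1/(1−α)).
k_gold = (0.5/0.081)^(1/0.5) = 6.1728^2 ≈ 38.1035
c_gold = f(k_gold) − (n + g + δ)·k_gold = 6.1728 − 0.081×38.1035 ≈ 3.0864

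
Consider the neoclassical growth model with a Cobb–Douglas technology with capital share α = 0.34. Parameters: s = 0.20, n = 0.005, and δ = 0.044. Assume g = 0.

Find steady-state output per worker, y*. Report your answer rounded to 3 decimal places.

y* = 2.064

At the steady state, Δk = 0, so s·k^α = (n + δ)·k.
Rearranging, k^(1−α) = s / (n + δ).
k^0.66 = 0.20 / (0.005 + 0.044) = 0.20 / 0.049 = 4.0816
k* = 4.0816^(1/0.66) ≈ 8.4237
y* = (k*)^α = 8.4237^0.34 ≈ 2.0638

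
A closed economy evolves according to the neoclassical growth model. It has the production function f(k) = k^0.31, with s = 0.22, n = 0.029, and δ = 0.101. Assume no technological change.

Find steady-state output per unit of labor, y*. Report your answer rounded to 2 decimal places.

At the steady state, Δk = 0, so s·k^α = (n + δ)·k.
Rearranging, k^(1−α) = s / (n + δ).
k^0.69 = 0.22 / (0.029 + 0.101) = 0.22 / 0.130 = 1.6923
k* = 1.6923^(1/0.69) ≈ 2.1435
y* = (k*)^α = 2.1435^0.31 ≈ 1.2666

y* ≈ 1.27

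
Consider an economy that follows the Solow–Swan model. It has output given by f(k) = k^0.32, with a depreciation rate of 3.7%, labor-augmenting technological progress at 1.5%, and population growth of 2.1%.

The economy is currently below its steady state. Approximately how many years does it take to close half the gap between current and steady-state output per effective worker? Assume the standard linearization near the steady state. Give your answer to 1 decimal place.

about 14.0 years

Near the steady state the convergence rate is λ = (1 − α)(n + g + δ).
λ = (1 − 0.32) × 0.073 = 0.68 × 0.073 = 0.04964
Half-life = ln 2 / λ = 0.6931 / 0.04964 ≈ 13.96 years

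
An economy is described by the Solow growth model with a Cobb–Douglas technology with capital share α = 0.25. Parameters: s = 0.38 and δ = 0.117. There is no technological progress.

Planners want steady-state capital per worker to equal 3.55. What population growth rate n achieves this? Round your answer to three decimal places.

Steady state requires s·f(k) = (n + δ)·k, i.e. s·k^α = (n + δ)·k.
So s / (n + δ) = (k*)^(1−α) = 3.55^0.75 = 2.5863.
Therefore n + δ = s / 2.5863 = 0.38 / 2.5863 = 0.1469, so n = 0.1469 − 0.117 = 0.0299.

n ≈ 0.030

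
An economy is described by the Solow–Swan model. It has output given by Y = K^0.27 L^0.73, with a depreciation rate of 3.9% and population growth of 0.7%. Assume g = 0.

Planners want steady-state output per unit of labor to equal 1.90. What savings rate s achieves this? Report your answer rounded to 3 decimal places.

s ≈ 0.261

In steady state, investment equals break-even investment: s·k^α = (n + δ)·k.
Since y* = [s/(n + δ)]^(α/(1−α)), we have s/(n + δ) = (y*)^((1−α)/α) = 1.90^2.7037 = 5.6711.
Therefore s = 5.6711 × (n + δ) = 5.6711 × 0.046 = 0.2609.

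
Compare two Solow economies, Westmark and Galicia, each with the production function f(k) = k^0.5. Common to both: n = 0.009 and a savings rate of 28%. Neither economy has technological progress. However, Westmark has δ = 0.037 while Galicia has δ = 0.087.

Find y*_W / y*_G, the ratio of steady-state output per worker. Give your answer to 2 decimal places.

y*_W / y*_G ≈ 2.09

Steady-state y* = [s/(n + δ)]^(α/(1−α)), so the ratio is [ (s_W/(n + δ)_W) / (s_G/(n + δ)_G) ]^1.
s_W/(n + δ)_W = 0.28/0.046 = 6.0870; s_G/(n + δ)_G = 0.28/0.096 = 2.9167.
Ratio = (6.0870/2.9167)^1 = 2.0869^1 ≈ 2.0869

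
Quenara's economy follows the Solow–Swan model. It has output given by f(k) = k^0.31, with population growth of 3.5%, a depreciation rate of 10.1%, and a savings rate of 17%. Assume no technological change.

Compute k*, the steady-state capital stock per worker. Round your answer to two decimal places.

k* ≈ 1.38

Steady state requires s·f(k) = (n + δ)·k, i.e. s·k^α = (n + δ)·k.
Rearranging, k^(1−α) = s / (n + δ).
k^0.69 = 0.17 / (0.035 + 0.101) = 0.17 / 0.136 = 1.2500
k* = 1.2500^(1/0.69) ≈ 1.3818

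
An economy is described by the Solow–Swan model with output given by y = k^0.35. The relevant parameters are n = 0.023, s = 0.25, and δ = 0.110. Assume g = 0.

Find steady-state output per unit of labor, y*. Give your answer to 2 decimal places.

In steady state, investment equals break-even investment: s·k^α = (n + δ)·k.
Dividing both sides by k: k^(1−α) = s / (n + δ).
k^0.65 = 0.25 / (0.023 + 0.110) = 0.25 / 0.133 = 1.8797
k* = 1.8797^(1/0.65) ≈ 2.6404
y* = (k*)^α = 2.6404^0.35 ≈ 1.4047

y* = 1.40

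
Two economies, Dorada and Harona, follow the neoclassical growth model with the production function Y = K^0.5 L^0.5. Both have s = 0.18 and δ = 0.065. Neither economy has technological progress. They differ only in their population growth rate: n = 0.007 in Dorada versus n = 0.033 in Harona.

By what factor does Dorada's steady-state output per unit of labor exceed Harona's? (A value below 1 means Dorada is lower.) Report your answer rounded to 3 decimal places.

Steady-state y* = [s/(n + δ)]^(α/(1−α)), so the ratio is [ (s_D/(n + δ)_D) / (s_H/(n + δ)_H) ]^1.
s_D/(n + δ)_D = 0.18/0.072 = 2.5000; s_H/(n + δ)_H = 0.18/0.098 = 1.8367.
Ratio = (2.5000/1.8367)^1 = 1.3611^1 ≈ 1.3611

ratio ≈ 1.361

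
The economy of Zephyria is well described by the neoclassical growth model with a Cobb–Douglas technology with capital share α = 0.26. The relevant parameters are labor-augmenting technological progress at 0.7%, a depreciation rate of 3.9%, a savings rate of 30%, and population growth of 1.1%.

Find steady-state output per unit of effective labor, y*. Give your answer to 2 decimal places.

y* = 1.79

In steady state, investment equals break-even investment: s·k^α = (n + g + δ)·k.
Rearranging, k^(1−α) = s / (n + g + δ).
k^0.74 = 0.30 / (0.011 + 0.007 + 0.039) = 0.30 / 0.057 = 5.2632
k* = 5.2632^(1/0.74) ≈ 9.4333
y* = (k*)^α = 9.4333^0.26 ≈ 1.7923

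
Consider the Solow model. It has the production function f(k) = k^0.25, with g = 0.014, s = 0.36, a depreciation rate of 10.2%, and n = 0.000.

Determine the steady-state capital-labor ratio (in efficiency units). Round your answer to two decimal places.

Steady state requires s·f(k) = (n + g + δ)·k, i.e. s·k^α = (n + g + δ)·k.
Rearranging, k^(1−α) = s / (n + g + δ).
k^0.75 = 0.36 / (0.000 + 0.014 + 0.102) = 0.36 / 0.116 = 3.1034
k* = 3.1034^(1/0.75) ≈ 4.5267

k* ≈ 4.53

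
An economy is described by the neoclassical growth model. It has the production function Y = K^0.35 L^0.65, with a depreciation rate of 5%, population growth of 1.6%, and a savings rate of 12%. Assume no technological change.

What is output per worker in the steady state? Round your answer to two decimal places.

y* = 1.38

Steady state requires s·f(k) = (n + δ)·k, i.e. s·k^α = (n + δ)·k.
Dividing both sides by k: k^(1−α) = s / (n + δ).
k^0.65 = 0.12 / (0.016 + 0.050) = 0.12 / 0.066 = 1.8182
k* = 1.8182^(1/0.65) ≈ 2.5087
y* = (k*)^α = 2.5087^0.35 ≈ 1.3798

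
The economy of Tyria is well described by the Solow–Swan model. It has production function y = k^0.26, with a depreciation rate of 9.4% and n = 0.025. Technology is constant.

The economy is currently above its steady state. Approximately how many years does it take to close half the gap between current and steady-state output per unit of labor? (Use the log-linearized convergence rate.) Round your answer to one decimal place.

Near the steady state the convergence rate is λ = (1 − α)(n + δ).
λ = (1 − 0.26) × 0.119 = 0.74 × 0.119 = 0.08806
Half-life = ln 2 / λ = 0.6931 / 0.08806 ≈ 7.87 years

half-life ≈ 7.9 years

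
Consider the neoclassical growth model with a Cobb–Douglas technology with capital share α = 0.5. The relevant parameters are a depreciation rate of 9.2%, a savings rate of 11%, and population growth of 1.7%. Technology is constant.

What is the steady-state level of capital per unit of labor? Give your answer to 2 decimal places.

k* ≈ 1.02

In steady state, investment equals break-even investment: s·k^α = (n + δ)·k.
Dividing both sides by k: k^(1−α) = s / (n + δ).
k^0.5 = 0.11 / (0.017 + 0.092) = 0.11 / 0.109 = 1.0092
k* = 1.0092^(1/0.5) ≈ 1.0185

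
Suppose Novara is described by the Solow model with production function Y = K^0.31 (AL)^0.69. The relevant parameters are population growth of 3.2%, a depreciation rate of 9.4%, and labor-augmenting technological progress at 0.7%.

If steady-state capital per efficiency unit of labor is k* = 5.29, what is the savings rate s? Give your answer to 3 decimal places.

s ≈ 0.420

In steady state, investment equals break-even investment: s·k^α = (n + g + δ)·k.
So s / (n + g + δ) = (k*)^(1−α) = 5.29^0.69 = 3.1563.
Therefore s = 3.1563 × (n + g + δ) = 3.1563 × 0.133 = 0.4198.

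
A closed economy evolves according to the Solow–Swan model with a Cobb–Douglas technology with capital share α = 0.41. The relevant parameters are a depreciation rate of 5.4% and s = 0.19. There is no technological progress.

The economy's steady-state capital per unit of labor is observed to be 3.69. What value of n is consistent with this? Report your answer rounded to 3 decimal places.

At the steady state, Δk = 0, so s·k^α = (n + δ)·k.
So s / (n + δ) = (k*)^(1−α) = 3.69^0.59 = 2.1605.
Therefore n + δ = s / 2.1605 = 0.19 / 2.1605 = 0.0879, so n = 0.0879 − 0.054 = 0.0339.

n ≈ 0.034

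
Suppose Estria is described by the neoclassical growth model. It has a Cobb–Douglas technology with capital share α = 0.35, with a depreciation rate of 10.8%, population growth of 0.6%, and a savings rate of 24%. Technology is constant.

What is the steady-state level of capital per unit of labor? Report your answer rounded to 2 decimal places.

Steady state requires s·f(k) = (n + δ)·k, i.e. s·k^α = (n + δ)·k.
Rearranging, k^(1−α) = s / (n + δ).
k^0.65 = 0.24 / (0.006 + 0.108) = 0.24 / 0.114 = 2.1053
k* = 2.1053^(1/0.65) ≈ 3.1434

k* = 3.14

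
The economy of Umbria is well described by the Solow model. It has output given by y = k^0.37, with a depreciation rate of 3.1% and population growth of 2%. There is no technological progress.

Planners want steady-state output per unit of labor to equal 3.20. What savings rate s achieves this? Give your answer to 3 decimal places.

Steady state requires s·f(k) = (n + δ)·k, i.e. s·k^α = (n + δ)·k.
Since y* = [s/(n + δ)]^(α/(1−α)), we have s/(n + δ) = (y*)^((1−α)/α) = 3.20^1.7027 = 7.2463.
Therefore s = 7.2463 × (n + δ) = 7.2463 × 0.051 = 0.3696.

s ≈ 0.370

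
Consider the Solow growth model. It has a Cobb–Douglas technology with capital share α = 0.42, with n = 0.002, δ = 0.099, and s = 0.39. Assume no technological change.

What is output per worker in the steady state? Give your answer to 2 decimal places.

y* ≈ 2.66

Steady state requires s·f(k) = (n + δ)·k, i.e. s·k^α = (n + δ)·k.
Dividing both sides by k: k^(1−α) = s / (n + δ).
k^0.58 = 0.39 / (0.002 + 0.099) = 0.39 / 0.101 = 3.8614
k* = 3.8614^(1/0.58) ≈ 10.2714
y* = (k*)^α = 10.2714^0.42 ≈ 2.6600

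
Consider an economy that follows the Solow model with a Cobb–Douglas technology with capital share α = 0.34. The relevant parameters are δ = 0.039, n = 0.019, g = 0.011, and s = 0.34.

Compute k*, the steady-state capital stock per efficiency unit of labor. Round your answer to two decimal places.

Steady state requires s·f(k) = (n + g + δ)·k, i.e. s·k^α = (n + g + δ)·k.
Dividing both sides by k: k^(1−α) = s / (n + g + δ).
k^0.66 = 0.34 / (0.019 + 0.011 + 0.039) = 0.34 / 0.069 = 4.9275
k* = 4.9275^(1/0.66) ≈ 11.2056

k* = 11.21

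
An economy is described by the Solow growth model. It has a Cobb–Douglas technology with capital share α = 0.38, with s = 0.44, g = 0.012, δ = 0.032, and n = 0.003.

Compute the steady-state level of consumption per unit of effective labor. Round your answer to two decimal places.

c* = 2.21

In steady state, investment equals break-even investment: s·k^α = (n + g + δ)·k.
Dividing both sides by k: k^(1−α) = s / (n + g + δ).
k^0.62 = 0.44 / (0.003 + 0.012 + 0.032) = 0.44 / 0.047 = 9.3617
k* = 9.3617^(1/0.62) ≈ 36.8724
y* = (k*)^α = 36.8724^0.38 ≈ 3.9386
c* = (1 − s)·y* = (1 − 0.44) × 3.9386 ≈ 2.2056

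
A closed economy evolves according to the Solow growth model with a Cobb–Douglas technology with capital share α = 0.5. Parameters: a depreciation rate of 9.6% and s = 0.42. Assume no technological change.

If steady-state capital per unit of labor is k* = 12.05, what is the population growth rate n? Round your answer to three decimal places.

n ≈ 0.025

Steady state requires s·f(k) = (n + δ)·k, i.e. s·k^α = (n + δ)·k.
So s / (n + δ) = (k*)^(1−α) = 12.05^0.5 = 3.4713.
Therefore n + δ = s / 3.4713 = 0.42 / 3.4713 = 0.1210, so n = 0.1210 − 0.096 = 0.0250.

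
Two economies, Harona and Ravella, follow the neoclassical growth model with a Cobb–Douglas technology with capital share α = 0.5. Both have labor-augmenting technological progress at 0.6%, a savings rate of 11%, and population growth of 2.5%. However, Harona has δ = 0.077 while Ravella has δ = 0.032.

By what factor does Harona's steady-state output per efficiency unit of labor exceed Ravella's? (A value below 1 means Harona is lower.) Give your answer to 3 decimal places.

y*_H / y*_R ≈ 0.583

Steady-state y* = [s/(n + g + δ)]^(α/(1−α)), so the ratio is [ (s_H/(n + g + δ)_H) / (s_R/(n + g + δ)_R) ]^1.
s_H/(n + g + δ)_H = 0.11/0.108 = 1.0185; s_R/(n + g + δ)_R = 0.11/0.063 = 1.7460.
Ratio = (1.0185/1.7460)^1 = 0.5833^1 ≈ 0.5833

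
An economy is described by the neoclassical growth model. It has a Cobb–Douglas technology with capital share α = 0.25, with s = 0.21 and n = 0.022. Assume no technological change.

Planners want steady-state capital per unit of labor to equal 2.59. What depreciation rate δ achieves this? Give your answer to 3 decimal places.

Steady state requires s·f(k) = (n + δ)·k, i.e. s·k^α = (n + δ)·k.
So s / (n + δ) = (k*)^(1−α) = 2.59^0.75 = 2.0416.
Therefore n + δ = s / 2.0416 = 0.21 / 2.0416 = 0.1029, so δ = 0.1029 − 0.022 = 0.0809.

δ ≈ 0.081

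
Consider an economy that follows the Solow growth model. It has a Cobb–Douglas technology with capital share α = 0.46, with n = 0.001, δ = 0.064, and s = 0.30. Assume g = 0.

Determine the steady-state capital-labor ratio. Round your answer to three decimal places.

k* ≈ 16.983

In steady state, investment equals break-even investment: s·k^α = (n + δ)·k.
Dividing both sides by k: k^(1−α) = s / (n + δ).
k^0.54 = 0.30 / (0.001 + 0.064) = 0.30 / 0.065 = 4.6154
k* = 4.6154^(1/0.54) ≈ 16.9831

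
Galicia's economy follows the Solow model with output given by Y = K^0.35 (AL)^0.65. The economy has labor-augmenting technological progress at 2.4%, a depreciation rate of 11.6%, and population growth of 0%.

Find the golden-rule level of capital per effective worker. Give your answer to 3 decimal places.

k_gold ≈ 4.095

The golden rule sets f'(k) = n + g + δ, i.e. α·k^(α−1) = n + g + δ.
So k^(1−α) = α / (n + g + δ) = 0.35 / 0.140 = 2.5000.
k_gold = 2.5000^(1/0.65) ≈ 4.0946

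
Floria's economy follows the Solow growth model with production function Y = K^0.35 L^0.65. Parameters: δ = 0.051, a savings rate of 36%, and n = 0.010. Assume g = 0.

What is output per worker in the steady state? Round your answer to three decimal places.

y* ≈ 2.601

Steady state requires s·f(k) = (n + δ)·k, i.e. s·k^α = (n + δ)·k.
Dividing both sides by k: k^(1−α) = s / (n + δ).
k^0.65 = 0.36 / (0.010 + 0.051) = 0.36 / 0.061 = 5.9016
k* = 5.9016^(1/0.65) ≈ 15.3500
y* = (k*)^α = 15.3500^0.35 ≈ 2.6010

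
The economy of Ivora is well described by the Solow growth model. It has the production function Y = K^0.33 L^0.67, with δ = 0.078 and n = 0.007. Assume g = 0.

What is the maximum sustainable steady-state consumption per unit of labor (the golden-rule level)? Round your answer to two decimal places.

At the golden rule, f'(k) = n + δ, so α·k^(α−1) = n + δ and k_gold = (α/(n + δ))^(1/(1−α)).
k_gold = (0.33/0.085)^(1/0.67) = 3.8824^1.4925 ≈ 7.5724
c_gold = f(k_gold) − (n + δ)·k_gold = 1.9505 − 0.085×7.5724 ≈ 1.3068

c_gold ≈ 1.31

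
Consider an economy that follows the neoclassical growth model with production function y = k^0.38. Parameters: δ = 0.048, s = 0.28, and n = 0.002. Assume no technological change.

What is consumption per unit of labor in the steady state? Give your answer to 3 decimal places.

In steady state, investment equals break-even investment: s·k^α = (n + δ)·k.
Dividing both sides by k: k^(1−α) = s / (n + δ).
k^0.62 = 0.28 / (0.002 + 0.048) = 0.28 / 0.050 = 5.6000
k* = 5.6000^(1/0.62) ≈ 16.0974
y* = (k*)^α = 16.0974^0.38 ≈ 2.8745
c* = (1 − s)·y* = (1 − 0.28) × 2.8745 ≈ 2.0696

c* = 2.070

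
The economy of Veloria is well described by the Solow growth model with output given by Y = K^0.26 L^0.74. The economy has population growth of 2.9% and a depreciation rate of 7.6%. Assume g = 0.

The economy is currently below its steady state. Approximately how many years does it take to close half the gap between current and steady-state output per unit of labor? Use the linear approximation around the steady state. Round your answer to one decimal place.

half-life ≈ 8.9 years

Near the steady state the convergence rate is λ = (1 − α)(n + δ).
λ = (1 − 0.26) × 0.105 = 0.74 × 0.105 = 0.0777
Half-life = ln 2 / λ = 0.6931 / 0.0777 ≈ 8.92 years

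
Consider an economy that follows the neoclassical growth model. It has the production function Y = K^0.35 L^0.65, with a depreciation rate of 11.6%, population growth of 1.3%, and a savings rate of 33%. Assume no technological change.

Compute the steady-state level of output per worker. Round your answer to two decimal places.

y* ≈ 1.66

At the steady state, Δk = 0, so s·k^α = (n + δ)·k.
Rearranging, k^(1−α) = s / (n + δ).
k^0.65 = 0.33 / (0.013 + 0.116) = 0.33 / 0.129 = 2.5581
k* = 2.5581^(1/0.65) ≈ 4.2419
y* = (k*)^α = 4.2419^0.35 ≈ 1.6582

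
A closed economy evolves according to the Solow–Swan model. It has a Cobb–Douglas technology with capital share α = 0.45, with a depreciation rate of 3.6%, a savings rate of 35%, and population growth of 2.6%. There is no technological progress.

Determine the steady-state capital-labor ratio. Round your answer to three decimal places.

k* = 23.264

At the steady state, Δk = 0, so s·k^α = (n + δ)·k.
Rearranging, k^(1−α) = s / (n + δ).
k^0.55 = 0.35 / (0.026 + 0.036) = 0.35 / 0.062 = 5.6452
k* = 5.6452^(1/0.55) ≈ 23.2643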